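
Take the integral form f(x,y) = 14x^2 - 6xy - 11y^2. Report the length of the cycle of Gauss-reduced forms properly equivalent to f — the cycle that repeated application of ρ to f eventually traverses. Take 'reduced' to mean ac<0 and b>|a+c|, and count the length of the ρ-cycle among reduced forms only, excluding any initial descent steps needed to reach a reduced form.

D = 652, ⌊√D⌋ = 25
descent: ρ → (-11,6,14)  [lands on river]
river: ρ → (14,22,-3)
river: ρ → (-3,20,21)
river: ρ → (21,22,-2)
river: ρ → (-2,22,21)
river: ρ → (21,20,-3)
river: ρ → (-3,22,14)
river: ρ → (14,6,-11)
river: ρ → (-11,16,9)
river: ρ → (9,20,-7)
river: ρ → (-7,22,6)
river: ρ → (6,14,-19)
river: ρ → (-19,24,1)
river: ρ → (1,24,-19)
river: ρ → (-19,14,6)
river: ρ → (6,22,-7)
river: ρ → (-7,20,9)
river: ρ → (9,16,-11)
ρ-cycle length = 18 (tail of 1 descent step not counted)

18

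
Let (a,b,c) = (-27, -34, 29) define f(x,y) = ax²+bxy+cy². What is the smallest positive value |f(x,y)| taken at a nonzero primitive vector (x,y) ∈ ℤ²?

descent: ρ → (29,34,-27)  [lands on river]
river: ρ → (-27,20,36)
river: ρ → (36,52,-11)
river: ρ → (-11,58,21)
river: ρ → (21,26,-43)
river: ρ → (-43,60,4)
river: ρ → (4,60,-43)
river: ρ → (-43,26,21)
river: ρ → (21,58,-11)
river: ρ → (-11,52,36)
river: ρ → (36,20,-27)
river: ρ → (-27,34,29)
river: ρ → (29,24,-32)
river: ρ → (-32,40,21)
river: ρ → (21,44,-28)
river: ρ → (-28,12,37)
river: ρ → (37,62,-3)
river: ρ → (-3,64,16)
river: ρ → (16,64,-3)
river: ρ → (-3,62,37)
river: ρ → (37,12,-28)
river: ρ → (-28,44,21)
river: ρ → (21,40,-32)
river: ρ → (-32,24,29)
closes: descent 1, river 24
min |a| on river = 3

3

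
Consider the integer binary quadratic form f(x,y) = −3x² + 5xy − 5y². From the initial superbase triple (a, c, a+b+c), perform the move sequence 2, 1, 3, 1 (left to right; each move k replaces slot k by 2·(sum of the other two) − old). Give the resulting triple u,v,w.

start (-3,-5,-3) = (f(1,0),f(0,1),f(1,1))
replace slot 2: 2·((-3)+(-3)) − (-5) = -7 → (-3,-7,-3)
replace slot 1: 2·((-7)+(-3)) − (-3) = -17 → (-17,-7,-3)
replace slot 3: 2·((-17)+(-7)) − (-3) = -45 → (-17,-7,-45)
replace slot 1: 2·((-7)+(-45)) − (-17) = -87 → (-87,-7,-45)

-87,-7,-45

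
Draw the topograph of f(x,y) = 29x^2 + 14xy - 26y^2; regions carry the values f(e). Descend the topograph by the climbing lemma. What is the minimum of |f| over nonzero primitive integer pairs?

river: ρ → (-26,38,17)
river: ρ → (17,30,-34)
river: ρ → (-34,38,13)
river: ρ → (13,40,-31)
river: ρ → (-31,22,22)
river: ρ → (22,22,-31)
river: ρ → (-31,40,13)
river: ρ → (13,38,-34)
river: ρ → (-34,30,17)
river: ρ → (17,38,-26)
river: ρ → (-26,14,29)
river: ρ → (29,44,-11)
river: ρ → (-11,44,29)
river: ρ → (29,14,-26)
closes: descent 0, river 14
min |a| on river = 11

11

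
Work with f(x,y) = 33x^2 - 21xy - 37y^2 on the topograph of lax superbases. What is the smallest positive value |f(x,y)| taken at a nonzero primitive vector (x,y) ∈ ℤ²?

descent: ρ → (-37,21,33)  [lands on river]
river: ρ → (33,45,-25)
river: ρ → (-25,55,23)
river: ρ → (23,37,-43)
river: ρ → (-43,49,17)
river: ρ → (17,53,-37)
closes: descent 1, river 6
min |a| on river = 17

17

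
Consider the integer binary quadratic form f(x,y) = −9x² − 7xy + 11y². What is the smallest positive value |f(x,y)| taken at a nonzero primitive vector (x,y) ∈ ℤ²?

descent: ρ → (11,7,-9)  [lands on river]
river: ρ → (-9,11,9)
river: ρ → (9,7,-11)
river: ρ → (-11,15,5)
river: ρ → (5,15,-11)
river: ρ → (-11,7,9)
river: ρ → (9,11,-9)
river: ρ → (-9,7,11)
river: ρ → (11,15,-5)
river: ρ → (-5,15,11)
closes: descent 1, river 10
min |a| on river = 5

5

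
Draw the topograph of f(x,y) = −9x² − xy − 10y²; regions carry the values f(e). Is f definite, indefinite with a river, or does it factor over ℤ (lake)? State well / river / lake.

D = b²−4ac = (-1)² − 4·(-9)·(-10) = -359
D < 0 ⇒ definite ⇒ every region one sign ⇒ single well

well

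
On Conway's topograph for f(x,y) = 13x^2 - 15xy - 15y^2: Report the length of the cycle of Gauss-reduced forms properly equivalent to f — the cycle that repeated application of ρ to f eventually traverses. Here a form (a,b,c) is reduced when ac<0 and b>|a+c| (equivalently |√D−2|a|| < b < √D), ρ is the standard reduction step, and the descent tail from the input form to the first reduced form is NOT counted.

D = 1005, ⌊√D⌋ = 31
descent: ρ → (-15,15,13)  [lands on river]
river: ρ → (13,11,-17)
river: ρ → (-17,23,7)
river: ρ → (7,19,-23)
river: ρ → (-23,27,3)
river: ρ → (3,27,-23)
river: ρ → (-23,19,7)
river: ρ → (7,23,-17)
river: ρ → (-17,11,13)
river: ρ → (13,15,-15)
ρ-cycle length = 10 (tail of 1 descent step not counted)

10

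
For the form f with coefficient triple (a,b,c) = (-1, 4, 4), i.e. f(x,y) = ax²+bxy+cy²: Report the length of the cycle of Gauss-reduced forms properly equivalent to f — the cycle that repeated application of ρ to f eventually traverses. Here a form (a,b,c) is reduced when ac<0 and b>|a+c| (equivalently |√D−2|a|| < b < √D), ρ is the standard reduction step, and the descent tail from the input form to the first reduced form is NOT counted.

D = 32, ⌊√D⌋ = 5
river: ρ → (4,4,-1)
river: ρ → (-1,4,4)
ρ-cycle length = 2 (tail of 0 descent steps not counted)

2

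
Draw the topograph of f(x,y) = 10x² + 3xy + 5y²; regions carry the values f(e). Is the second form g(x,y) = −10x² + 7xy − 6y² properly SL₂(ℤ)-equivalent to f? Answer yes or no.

D₁ = -191, D₂ = -191
f: flip: (10,3,5)→(5,-3,10)
f: reduced (well bottom): (5,-3,10) with a≤c, −a<b≤a
g is negative-definite; reduce −g:
−g: flip: (10,-7,6)→(6,7,10)
−g: translate: b→-5 (≡7 mod 12), so (6,7,10)→(6,-5,9)
−g: reduced (well bottom): (6,-5,9) with a≤c, −a<b≤a
flip sign back: reduced form of g is (-6,5,-9)
reduced forms (5, -3, 10) vs (-6, 5, -9) ⇒ inequivalent

no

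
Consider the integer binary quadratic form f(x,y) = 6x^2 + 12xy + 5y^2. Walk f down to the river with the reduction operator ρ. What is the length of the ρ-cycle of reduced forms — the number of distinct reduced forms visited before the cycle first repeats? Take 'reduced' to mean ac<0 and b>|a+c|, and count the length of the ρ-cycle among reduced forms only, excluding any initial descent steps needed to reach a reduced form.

D = 24, ⌊√D⌋ = 4
descent: ρ → (5,-2,-1)
descent: ρ → (-1,4,2)  [lands on river]
river: ρ → (2,4,-1)
ρ-cycle length = 2 (tail of 2 descent steps not counted)

2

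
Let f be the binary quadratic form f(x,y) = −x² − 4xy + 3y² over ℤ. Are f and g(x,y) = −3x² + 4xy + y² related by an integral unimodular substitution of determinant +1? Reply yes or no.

D₁ = 28, D₂ = 28
river cycle of f (length 4): (3, 4, -1), (-1, 4, 3), (3, 2, -2), (-2, 2, 3)
river cycle of g (length 4): (1, 4, -3), (-3, 2, 2), (2, 2, -3), (-3, 4, 1)
cycles differ ⇒ inequivalent

no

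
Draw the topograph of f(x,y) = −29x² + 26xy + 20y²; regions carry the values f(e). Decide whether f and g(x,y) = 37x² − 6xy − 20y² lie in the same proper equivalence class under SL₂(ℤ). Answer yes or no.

D₁ = 2996, D₂ = 2996
river cycle of f (length 26): (20, 54, -1), (-1, 54, 20), (20, 26, -29), (-29, 32, 17), (17, 36, -25), (-25, 14, 28), (28, 42, -11), (-11, 46, 20), (20, 34, -23), (-23, 12, 31), … (16 more)
river cycle of g (length 26): (-20, 46, 11), (11, 42, -28), (-28, 14, 25), (25, 36, -17), (-17, 32, 29), (29, 26, -20), (-20, 54, 1), (1, 54, -20), (-20, 26, 29), (29, 32, -17), … (16 more)
cycles differ ⇒ inequivalent

no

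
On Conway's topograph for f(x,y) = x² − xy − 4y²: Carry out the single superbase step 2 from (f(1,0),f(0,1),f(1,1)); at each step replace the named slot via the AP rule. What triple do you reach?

start (1,-4,-4) = (f(1,0),f(0,1),f(1,1))
replace slot 2: 2·(1+(-4)) − (-4) = -2 → (1,-2,-4)

1,-2,-4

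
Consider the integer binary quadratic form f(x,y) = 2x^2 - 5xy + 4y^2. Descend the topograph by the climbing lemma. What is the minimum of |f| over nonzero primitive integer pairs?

translate: b→-1 (≡-5 mod 4), so (2,-5,4)→(2,-1,1)
flip: (2,-1,1)→(1,1,2)
reduced (well bottom): (1,1,2) with a≤c, −a<b≤a
well minimum = a = 1

1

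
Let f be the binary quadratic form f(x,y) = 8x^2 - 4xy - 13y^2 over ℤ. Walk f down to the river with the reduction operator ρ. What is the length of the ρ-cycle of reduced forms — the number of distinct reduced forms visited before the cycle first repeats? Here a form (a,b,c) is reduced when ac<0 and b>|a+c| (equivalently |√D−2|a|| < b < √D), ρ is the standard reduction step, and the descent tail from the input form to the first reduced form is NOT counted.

D = 432, ⌊√D⌋ = 20
descent: ρ → (-13,4,8)
descent: ρ → (8,12,-9)  [lands on river]
river: ρ → (-9,6,11)
river: ρ → (11,16,-4)
river: ρ → (-4,16,11)
river: ρ → (11,6,-9)
river: ρ → (-9,12,8)
river: ρ → (8,20,-1)
river: ρ → (-1,20,8)
ρ-cycle length = 8 (tail of 2 descent steps not counted)

8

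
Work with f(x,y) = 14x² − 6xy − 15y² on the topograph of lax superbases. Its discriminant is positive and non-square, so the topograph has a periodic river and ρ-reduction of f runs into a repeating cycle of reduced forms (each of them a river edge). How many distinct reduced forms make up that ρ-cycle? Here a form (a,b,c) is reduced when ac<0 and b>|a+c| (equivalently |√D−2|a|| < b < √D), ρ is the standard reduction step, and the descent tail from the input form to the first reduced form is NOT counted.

D = 876, ⌊√D⌋ = 29
descent: ρ → (-15,6,14)  [lands on river]
river: ρ → (14,22,-7)
river: ρ → (-7,20,17)
river: ρ → (17,14,-10)
river: ρ → (-10,26,5)
river: ρ → (5,24,-15)
ρ-cycle length = 6 (tail of 1 descent step not counted)

6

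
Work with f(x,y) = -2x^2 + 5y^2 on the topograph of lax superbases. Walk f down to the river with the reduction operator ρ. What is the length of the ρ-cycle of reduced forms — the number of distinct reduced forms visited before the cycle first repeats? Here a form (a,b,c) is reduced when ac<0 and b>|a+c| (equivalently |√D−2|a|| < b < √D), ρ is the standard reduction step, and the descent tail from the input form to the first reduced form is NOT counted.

D = 40, ⌊√D⌋ = 6
descent: ρ → (5,0,-2)
descent: ρ → (-2,4,3)  [lands on river]
river: ρ → (3,2,-3)
river: ρ → (-3,4,2)
river: ρ → (2,4,-3)
river: ρ → (-3,2,3)
river: ρ → (3,4,-2)
ρ-cycle length = 6 (tail of 2 descent steps not counted)

6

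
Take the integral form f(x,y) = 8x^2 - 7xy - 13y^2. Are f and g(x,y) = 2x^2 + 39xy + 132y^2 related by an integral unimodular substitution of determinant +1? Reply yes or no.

D₁ = 465, D₂ = 465
river cycle of f (length 10): (-13, 7, 8), (8, 9, -12), (-12, 15, 5), (5, 15, -12), (-12, 9, 8), (8, 7, -13), (-13, 19, 2), (2, 21, -3), (-3, 21, 2), (2, 19, -13)
river cycle of g (length 10): (2, 19, -13), (-13, 7, 8), (8, 9, -12), (-12, 15, 5), (5, 15, -12), (-12, 9, 8), (8, 7, -13), (-13, 19, 2), (2, 21, -3), (-3, 21, 2)
cycles coincide ⇒ equivalent

yes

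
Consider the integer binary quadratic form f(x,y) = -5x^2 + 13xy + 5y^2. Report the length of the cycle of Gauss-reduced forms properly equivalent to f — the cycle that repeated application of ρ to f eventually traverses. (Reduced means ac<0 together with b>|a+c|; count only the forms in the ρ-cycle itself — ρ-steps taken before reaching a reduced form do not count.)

D = 269, ⌊√D⌋ = 16
river: ρ → (5,7,-11)
river: ρ → (-11,15,1)
river: ρ → (1,15,-11)
river: ρ → (-11,7,5)
river: ρ → (5,13,-5)
river: ρ → (-5,7,11)
river: ρ → (11,15,-1)
river: ρ → (-1,15,11)
river: ρ → (11,7,-5)
river: ρ → (-5,13,5)
ρ-cycle length = 10 (tail of 0 descent steps not counted)

10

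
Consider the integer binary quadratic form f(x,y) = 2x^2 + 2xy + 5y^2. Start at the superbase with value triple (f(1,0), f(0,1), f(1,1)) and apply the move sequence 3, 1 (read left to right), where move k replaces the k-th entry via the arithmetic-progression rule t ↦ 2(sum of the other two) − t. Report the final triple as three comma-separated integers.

start (2,5,9) = (f(1,0),f(0,1),f(1,1))
replace slot 3: 2·(2+5) − 9 = 5 → (2,5,5)
replace slot 1: 2·(5+5) − 2 = 18 → (18,5,5)

18,5,5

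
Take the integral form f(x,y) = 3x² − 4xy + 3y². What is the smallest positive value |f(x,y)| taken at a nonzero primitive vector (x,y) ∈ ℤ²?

translate: b→2 (≡-4 mod 6), so (3,-4,3)→(3,2,2)
flip: (3,2,2)→(2,-2,3)
translate: b→2 (≡-2 mod 4), so (2,-2,3)→(2,2,3)
reduced (well bottom): (2,2,3) with a≤c, −a<b≤a
well minimum = a = 2

2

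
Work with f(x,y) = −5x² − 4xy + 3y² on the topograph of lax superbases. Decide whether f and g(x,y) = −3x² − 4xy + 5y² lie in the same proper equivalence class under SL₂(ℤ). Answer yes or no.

D₁ = 76, D₂ = 76
river cycle of f (length 6): (3, 4, -5), (-5, 6, 2), (2, 6, -5), (-5, 4, 3), (3, 8, -1), (-1, 8, 3)
river cycle of g (length 6): (5, 4, -3), (-3, 8, 1), (1, 8, -3), (-3, 4, 5), (5, 6, -2), (-2, 6, 5)
cycles differ ⇒ inequivalent

no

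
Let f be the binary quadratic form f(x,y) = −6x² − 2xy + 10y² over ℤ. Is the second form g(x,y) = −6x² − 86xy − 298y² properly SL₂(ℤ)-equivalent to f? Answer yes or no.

D₁ = 244, D₂ = 244
river cycle of f (length 6): (-6, 10, 6), (6, 14, -2), (-2, 14, 6), (6, 10, -6), (-6, 14, 2), (2, 14, -6)
river cycle of g (length 6): (-6, 10, 6), (6, 14, -2), (-2, 14, 6), (6, 10, -6), (-6, 14, 2), (2, 14, -6)
cycles coincide ⇒ equivalent

yes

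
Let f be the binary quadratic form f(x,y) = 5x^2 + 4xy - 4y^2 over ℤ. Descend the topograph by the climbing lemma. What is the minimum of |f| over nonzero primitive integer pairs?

river: ρ → (-4,4,5)
river: ρ → (5,6,-3)
river: ρ → (-3,6,5)
river: ρ → (5,4,-4)
closes: descent 0, river 4
min |a| on river = 3

3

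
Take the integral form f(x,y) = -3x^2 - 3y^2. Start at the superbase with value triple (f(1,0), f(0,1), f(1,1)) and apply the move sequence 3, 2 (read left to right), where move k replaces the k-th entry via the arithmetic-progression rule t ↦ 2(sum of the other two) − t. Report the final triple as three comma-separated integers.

start (-3,-3,-6) = (f(1,0),f(0,1),f(1,1))
replace slot 3: 2·((-3)+(-3)) − (-6) = -6 → (-3,-3,-6)
replace slot 2: 2·((-3)+(-6)) − (-3) = -15 → (-3,-15,-6)

-3,-15,-6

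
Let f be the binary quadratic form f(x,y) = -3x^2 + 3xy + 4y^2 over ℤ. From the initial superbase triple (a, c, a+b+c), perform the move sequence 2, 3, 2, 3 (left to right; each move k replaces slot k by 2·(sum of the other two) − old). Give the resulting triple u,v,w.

start (-3,4,4) = (f(1,0),f(0,1),f(1,1))
replace slot 2: 2·((-3)+4) − 4 = -2 → (-3,-2,4)
replace slot 3: 2·((-3)+(-2)) − 4 = -14 → (-3,-2,-14)
replace slot 2: 2·((-3)+(-14)) − (-2) = -32 → (-3,-32,-14)
replace slot 3: 2·((-3)+(-32)) − (-14) = -56 → (-3,-32,-56)

-3,-32,-56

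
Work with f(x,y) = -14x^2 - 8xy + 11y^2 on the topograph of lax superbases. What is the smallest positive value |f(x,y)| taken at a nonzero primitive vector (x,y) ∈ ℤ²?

descent: ρ → (11,8,-14)  [lands on river]
river: ρ → (-14,20,5)
river: ρ → (5,20,-14)
river: ρ → (-14,8,11)
river: ρ → (11,14,-11)
river: ρ → (-11,8,14)
river: ρ → (14,20,-5)
river: ρ → (-5,20,14)
river: ρ → (14,8,-11)
river: ρ → (-11,14,11)
closes: descent 1, river 10
min |a| on river = 5

5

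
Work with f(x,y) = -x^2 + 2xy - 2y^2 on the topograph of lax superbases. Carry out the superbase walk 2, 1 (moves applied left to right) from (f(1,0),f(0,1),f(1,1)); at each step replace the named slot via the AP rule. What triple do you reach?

start (-1,-2,-1) = (f(1,0),f(0,1),f(1,1))
replace slot 2: 2·((-1)+(-1)) − (-2) = -2 → (-1,-2,-1)
replace slot 1: 2·((-2)+(-1)) − (-1) = -5 → (-5,-2,-1)

-5,-2,-1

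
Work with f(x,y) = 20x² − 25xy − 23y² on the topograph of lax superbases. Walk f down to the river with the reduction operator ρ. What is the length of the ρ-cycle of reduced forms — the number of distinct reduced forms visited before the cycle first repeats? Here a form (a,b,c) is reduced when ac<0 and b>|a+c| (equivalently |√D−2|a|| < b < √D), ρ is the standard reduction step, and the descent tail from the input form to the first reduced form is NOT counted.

D = 2465, ⌊√D⌋ = 49
descent: ρ → (-23,25,20)  [lands on river]
river: ρ → (20,15,-28)
river: ρ → (-28,41,7)
river: ρ → (7,43,-22)
river: ρ → (-22,45,5)
river: ρ → (5,45,-22)
river: ρ → (-22,43,7)
river: ρ → (7,41,-28)
river: ρ → (-28,15,20)
river: ρ → (20,25,-23)
river: ρ → (-23,21,22)
river: ρ → (22,23,-22)
river: ρ → (-22,21,23)
river: ρ → (23,25,-20)
river: ρ → (-20,15,28)
river: ρ → (28,41,-7)
river: ρ → (-7,43,22)
river: ρ → (22,45,-5)
river: ρ → (-5,45,22)
river: ρ → (22,43,-7)
river: ρ → (-7,41,28)
river: ρ → (28,15,-20)
river: ρ → (-20,25,23)
river: ρ → (23,21,-22)
river: ρ → (-22,23,22)
river: ρ → (22,21,-23)
ρ-cycle length = 26 (tail of 1 descent step not counted)

26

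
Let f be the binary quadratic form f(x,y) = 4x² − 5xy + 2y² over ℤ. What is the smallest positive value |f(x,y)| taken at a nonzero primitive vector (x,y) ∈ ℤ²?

translate: b→3 (≡-5 mod 8), so (4,-5,2)→(4,3,1)
flip: (4,3,1)→(1,-3,4)
translate: b→1 (≡-3 mod 2), so (1,-3,4)→(1,1,2)
reduced (well bottom): (1,1,2) with a≤c, −a<b≤a
well minimum = a = 1

1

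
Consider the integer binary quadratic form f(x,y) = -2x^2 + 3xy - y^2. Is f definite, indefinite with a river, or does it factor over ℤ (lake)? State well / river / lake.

D = b²−4ac = 3² − 4·(-2)·(-1) = 1
D = 1² is a perfect square ⇒ form factors over ℤ ⇒ lakes

lake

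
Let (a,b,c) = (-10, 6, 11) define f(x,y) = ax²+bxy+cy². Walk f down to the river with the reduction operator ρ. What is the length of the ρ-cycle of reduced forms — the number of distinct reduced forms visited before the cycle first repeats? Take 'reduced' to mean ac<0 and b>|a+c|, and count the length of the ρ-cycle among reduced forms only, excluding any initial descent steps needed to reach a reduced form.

D = 476, ⌊√D⌋ = 21
river: ρ → (11,16,-5)
river: ρ → (-5,14,14)
river: ρ → (14,14,-5)
river: ρ → (-5,16,11)
river: ρ → (11,6,-10)
river: ρ → (-10,14,7)
river: ρ → (7,14,-10)
river: ρ → (-10,6,11)
ρ-cycle length = 8 (tail of 0 descent steps not counted)

8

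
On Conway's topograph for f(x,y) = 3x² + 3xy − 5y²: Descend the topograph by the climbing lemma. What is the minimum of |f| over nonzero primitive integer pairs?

river: ρ → (-5,7,1)
river: ρ → (1,7,-5)
river: ρ → (-5,3,3)
river: ρ → (3,3,-5)
closes: descent 0, river 4
min |a| on river = 1

1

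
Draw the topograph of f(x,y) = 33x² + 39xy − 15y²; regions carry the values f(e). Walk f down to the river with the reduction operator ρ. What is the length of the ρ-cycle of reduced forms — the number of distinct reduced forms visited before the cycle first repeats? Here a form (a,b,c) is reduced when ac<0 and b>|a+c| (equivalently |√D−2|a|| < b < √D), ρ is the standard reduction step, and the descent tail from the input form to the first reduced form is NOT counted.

D = 3501, ⌊√D⌋ = 59
river: ρ → (-15,51,15)
river: ρ → (15,39,-33)
river: ρ → (-33,27,21)
river: ρ → (21,57,-3)
river: ρ → (-3,57,21)
river: ρ → (21,27,-33)
river: ρ → (-33,39,15)
river: ρ → (15,51,-15)
river: ρ → (-15,39,33)
river: ρ → (33,27,-21)
river: ρ → (-21,57,3)
river: ρ → (3,57,-21)
river: ρ → (-21,27,33)
river: ρ → (33,39,-15)
ρ-cycle length = 14 (tail of 0 descent steps not counted)

14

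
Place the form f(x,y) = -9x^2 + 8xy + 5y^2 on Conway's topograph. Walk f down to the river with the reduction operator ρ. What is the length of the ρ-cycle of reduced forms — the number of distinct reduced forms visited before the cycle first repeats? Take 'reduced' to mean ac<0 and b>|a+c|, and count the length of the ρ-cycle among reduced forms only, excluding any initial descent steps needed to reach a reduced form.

D = 244, ⌊√D⌋ = 15
river: ρ → (5,12,-5)
river: ρ → (-5,8,9)
river: ρ → (9,10,-4)
river: ρ → (-4,14,3)
river: ρ → (3,10,-12)
river: ρ → (-12,14,1)
river: ρ → (1,14,-12)
river: ρ → (-12,10,3)
river: ρ → (3,14,-4)
river: ρ → (-4,10,9)
river: ρ → (9,8,-5)
river: ρ → (-5,12,5)
river: ρ → (5,8,-9)
river: ρ → (-9,10,4)
river: ρ → (4,14,-3)
river: ρ → (-3,10,12)
river: ρ → (12,14,-1)
river: ρ → (-1,14,12)
river: ρ → (12,10,-3)
river: ρ → (-3,14,4)
river: ρ → (4,10,-9)
river: ρ → (-9,8,5)
ρ-cycle length = 22 (tail of 0 descent steps not counted)

22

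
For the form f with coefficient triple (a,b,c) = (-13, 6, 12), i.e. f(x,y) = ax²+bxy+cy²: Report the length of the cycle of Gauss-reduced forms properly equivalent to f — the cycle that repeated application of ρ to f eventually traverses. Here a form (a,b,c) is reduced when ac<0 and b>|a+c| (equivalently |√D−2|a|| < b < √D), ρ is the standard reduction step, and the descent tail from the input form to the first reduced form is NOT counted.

D = 660, ⌊√D⌋ = 25
river: ρ → (12,18,-7)
river: ρ → (-7,24,3)
river: ρ → (3,24,-7)
river: ρ → (-7,18,12)
river: ρ → (12,6,-13)
river: ρ → (-13,20,5)
river: ρ → (5,20,-13)
river: ρ → (-13,6,12)
ρ-cycle length = 8 (tail of 0 descent steps not counted)

8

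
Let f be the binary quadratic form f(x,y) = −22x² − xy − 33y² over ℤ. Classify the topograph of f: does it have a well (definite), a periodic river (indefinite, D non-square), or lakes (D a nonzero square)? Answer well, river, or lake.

D = b²−4ac = (-1)² − 4·(-22)·(-33) = -2903
D < 0 ⇒ definite ⇒ every region one sign ⇒ single well

well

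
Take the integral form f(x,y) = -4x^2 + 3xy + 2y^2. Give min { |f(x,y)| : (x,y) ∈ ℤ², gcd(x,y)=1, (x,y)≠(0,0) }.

river: ρ → (2,5,-2)
river: ρ → (-2,3,4)
river: ρ → (4,5,-1)
river: ρ → (-1,5,4)
river: ρ → (4,3,-2)
river: ρ → (-2,5,2)
river: ρ → (2,3,-4)
river: ρ → (-4,5,1)
river: ρ → (1,5,-4)
river: ρ → (-4,3,2)
closes: descent 0, river 10
min |a| on river = 1

1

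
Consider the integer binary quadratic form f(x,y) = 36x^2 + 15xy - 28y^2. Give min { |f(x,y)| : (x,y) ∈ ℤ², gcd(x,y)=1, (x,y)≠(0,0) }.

river: ρ → (-28,41,23)
river: ρ → (23,51,-18)
river: ρ → (-18,57,14)
river: ρ → (14,55,-22)
river: ρ → (-22,33,36)
river: ρ → (36,39,-19)
river: ρ → (-19,37,38)
river: ρ → (38,39,-18)
river: ρ → (-18,33,44)
river: ρ → (44,55,-7)
river: ρ → (-7,57,36)
river: ρ → (36,15,-28)
closes: descent 0, river 12
min |a| on river = 7

7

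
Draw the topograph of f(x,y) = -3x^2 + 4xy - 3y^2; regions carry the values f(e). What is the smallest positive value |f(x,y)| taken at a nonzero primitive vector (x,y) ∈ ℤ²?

translate: b→2 (≡-4 mod 6), so (3,-4,3)→(3,2,2)
flip: (3,2,2)→(2,-2,3)
translate: b→2 (≡-2 mod 4), so (2,-2,3)→(2,2,3)
reduced (well bottom): (2,2,3) with a≤c, −a<b≤a
well minimum |f| = |-2| = 2 (negative-definite)

2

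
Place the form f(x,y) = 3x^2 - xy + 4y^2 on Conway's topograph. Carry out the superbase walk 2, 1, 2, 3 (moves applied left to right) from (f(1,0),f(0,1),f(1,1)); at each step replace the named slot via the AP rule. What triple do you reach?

start (3,4,6) = (f(1,0),f(0,1),f(1,1))
replace slot 2: 2·(3+6) − 4 = 14 → (3,14,6)
replace slot 1: 2·(14+6) − 3 = 37 → (37,14,6)
replace slot 2: 2·(37+6) − 14 = 72 → (37,72,6)
replace slot 3: 2·(37+72) − 6 = 212 → (37,72,212)

37,72,212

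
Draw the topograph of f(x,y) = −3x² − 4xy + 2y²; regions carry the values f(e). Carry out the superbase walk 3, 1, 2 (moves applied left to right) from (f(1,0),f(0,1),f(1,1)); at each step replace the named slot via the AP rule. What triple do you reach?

start (-3,2,-5) = (f(1,0),f(0,1),f(1,1))
replace slot 3: 2·((-3)+2) − (-5) = 3 → (-3,2,3)
replace slot 1: 2·(2+3) − (-3) = 13 → (13,2,3)
replace slot 2: 2·(13+3) − 2 = 30 → (13,30,3)

13,30,3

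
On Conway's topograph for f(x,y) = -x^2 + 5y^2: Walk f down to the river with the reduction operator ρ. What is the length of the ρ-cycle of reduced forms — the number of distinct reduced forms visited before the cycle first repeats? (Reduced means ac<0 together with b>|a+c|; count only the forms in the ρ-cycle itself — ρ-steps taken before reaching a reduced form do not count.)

D = 20, ⌊√D⌋ = 4
descent: ρ → (5,0,-1)
descent: ρ → (-1,4,1)  [lands on river]
river: ρ → (1,4,-1)
ρ-cycle length = 2 (tail of 2 descent steps not counted)

2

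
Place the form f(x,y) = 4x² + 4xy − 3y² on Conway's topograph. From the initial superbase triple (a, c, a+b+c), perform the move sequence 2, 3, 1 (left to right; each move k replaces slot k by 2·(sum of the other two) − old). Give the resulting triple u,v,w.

start (4,-3,5) = (f(1,0),f(0,1),f(1,1))
replace slot 2: 2·(4+5) − (-3) = 21 → (4,21,5)
replace slot 3: 2·(4+21) − 5 = 45 → (4,21,45)
replace slot 1: 2·(21+45) − 4 = 128 → (128,21,45)

128,21,45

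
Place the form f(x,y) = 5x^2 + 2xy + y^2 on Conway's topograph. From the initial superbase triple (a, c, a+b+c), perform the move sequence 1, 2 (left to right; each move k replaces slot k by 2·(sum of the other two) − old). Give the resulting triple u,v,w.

start (5,1,8) = (f(1,0),f(0,1),f(1,1))
replace slot 1: 2·(1+8) − 5 = 13 → (13,1,8)
replace slot 2: 2·(13+8) − 1 = 41 → (13,41,8)

13,41,8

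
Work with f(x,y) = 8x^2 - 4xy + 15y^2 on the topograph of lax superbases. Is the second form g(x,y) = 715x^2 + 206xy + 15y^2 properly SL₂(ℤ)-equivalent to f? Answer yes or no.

D₁ = -464, D₂ = -464
f: reduced (well bottom): (8,-4,15) with a≤c, −a<b≤a
g: flip: (715,206,15)→(15,-206,715)
g: translate: b→4 (≡-206 mod 30), so (15,-206,715)→(15,4,8)
g: flip: (15,4,8)→(8,-4,15)
g: reduced (well bottom): (8,-4,15) with a≤c, −a<b≤a
reduced forms (8, -4, 15) vs (8, -4, 15) ⇒ equivalent

yes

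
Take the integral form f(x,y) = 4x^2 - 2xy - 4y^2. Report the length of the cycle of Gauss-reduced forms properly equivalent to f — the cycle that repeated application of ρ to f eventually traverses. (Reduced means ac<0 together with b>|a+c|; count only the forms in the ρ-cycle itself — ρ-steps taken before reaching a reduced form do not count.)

D = 68, ⌊√D⌋ = 8
descent: ρ → (-4,2,4)  [lands on river]
river: ρ → (4,6,-2)
river: ρ → (-2,6,4)
river: ρ → (4,2,-4)
river: ρ → (-4,6,2)
river: ρ → (2,6,-4)
ρ-cycle length = 6 (tail of 1 descent step not counted)

6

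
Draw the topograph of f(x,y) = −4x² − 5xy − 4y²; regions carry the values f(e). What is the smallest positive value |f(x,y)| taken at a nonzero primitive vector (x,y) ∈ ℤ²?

translate: b→-3 (≡5 mod 8), so (4,5,4)→(4,-3,3)
flip: (4,-3,3)→(3,3,4)
reduced (well bottom): (3,3,4) with a≤c, −a<b≤a
well minimum |f| = |-3| = 3 (negative-definite)

3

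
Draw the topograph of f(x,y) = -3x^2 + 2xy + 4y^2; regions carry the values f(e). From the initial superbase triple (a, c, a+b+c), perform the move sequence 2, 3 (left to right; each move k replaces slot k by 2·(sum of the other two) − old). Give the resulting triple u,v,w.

start (-3,4,3) = (f(1,0),f(0,1),f(1,1))
replace slot 2: 2·((-3)+3) − 4 = -4 → (-3,-4,3)
replace slot 3: 2·((-3)+(-4)) − 3 = -17 → (-3,-4,-17)

-3,-4,-17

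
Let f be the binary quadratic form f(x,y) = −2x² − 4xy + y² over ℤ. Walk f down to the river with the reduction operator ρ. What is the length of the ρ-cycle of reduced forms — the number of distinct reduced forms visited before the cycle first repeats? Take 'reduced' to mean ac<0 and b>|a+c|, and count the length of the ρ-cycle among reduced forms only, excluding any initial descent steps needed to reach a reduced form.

D = 24, ⌊√D⌋ = 4
descent: ρ → (1,4,-2)  [lands on river]
river: ρ → (-2,4,1)
ρ-cycle length = 2 (tail of 1 descent step not counted)

2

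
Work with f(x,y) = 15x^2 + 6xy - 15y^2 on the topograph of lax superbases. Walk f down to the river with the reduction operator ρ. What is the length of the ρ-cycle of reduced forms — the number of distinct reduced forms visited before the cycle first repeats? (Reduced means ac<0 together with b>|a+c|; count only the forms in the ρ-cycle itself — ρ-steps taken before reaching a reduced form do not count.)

D = 936, ⌊√D⌋ = 30
river: ρ → (-15,24,6)
river: ρ → (6,24,-15)
river: ρ → (-15,6,15)
river: ρ → (15,24,-6)
river: ρ → (-6,24,15)
river: ρ → (15,6,-15)
ρ-cycle length = 6 (tail of 0 descent steps not counted)

6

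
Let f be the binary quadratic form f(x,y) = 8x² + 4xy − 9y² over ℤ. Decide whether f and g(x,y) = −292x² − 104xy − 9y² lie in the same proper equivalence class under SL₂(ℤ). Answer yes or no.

D₁ = 304, D₂ = 304
river cycle of f (length 12): (-9, 14, 3), (3, 16, -4), (-4, 16, 3), (3, 14, -9), (-9, 4, 8), (8, 12, -5), (-5, 8, 12), (12, 16, -1), (-1, 16, 12), (12, 8, -5), … (2 more)
river cycle of g (length 12): (-9, 14, 3), (3, 16, -4), (-4, 16, 3), (3, 14, -9), (-9, 4, 8), (8, 12, -5), (-5, 8, 12), (12, 16, -1), (-1, 16, 12), (12, 8, -5), … (2 more)
cycles coincide ⇒ equivalent

yes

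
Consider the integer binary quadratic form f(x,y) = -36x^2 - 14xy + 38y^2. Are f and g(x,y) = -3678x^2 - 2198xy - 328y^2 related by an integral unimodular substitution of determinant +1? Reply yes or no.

D₁ = 5668, D₂ = 5668
river cycle of f (length 42): (38, 14, -36), (-36, 58, 16), (16, 70, -12), (-12, 74, 4), (4, 70, -48), (-48, 26, 26), (26, 26, -48), (-48, 70, 4), (4, 74, -12), (-12, 70, 16), … (32 more)
river cycle of g (length 42): (-36, 58, 16), (16, 70, -12), (-12, 74, 4), (4, 70, -48), (-48, 26, 26), (26, 26, -48), (-48, 70, 4), (4, 74, -12), (-12, 70, 16), (16, 58, -36), … (32 more)
cycles coincide ⇒ equivalent

yes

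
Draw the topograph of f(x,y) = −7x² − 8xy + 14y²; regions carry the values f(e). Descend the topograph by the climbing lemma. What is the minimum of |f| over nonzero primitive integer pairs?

descent: ρ → (14,8,-7)  [lands on river]
river: ρ → (-7,20,2)
river: ρ → (2,20,-7)
river: ρ → (-7,8,14)
river: ρ → (14,20,-1)
river: ρ → (-1,20,14)
closes: descent 1, river 6
min |a| on river = 1

1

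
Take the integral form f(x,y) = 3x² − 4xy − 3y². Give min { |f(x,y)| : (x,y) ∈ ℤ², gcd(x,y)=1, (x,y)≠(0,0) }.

descent: ρ → (-3,4,3)  [lands on river]
river: ρ → (3,2,-4)
river: ρ → (-4,6,1)
river: ρ → (1,6,-4)
river: ρ → (-4,2,3)
river: ρ → (3,4,-3)
river: ρ → (-3,2,4)
river: ρ → (4,6,-1)
river: ρ → (-1,6,4)
river: ρ → (4,2,-3)
closes: descent 1, river 10
min |a| on river = 1

1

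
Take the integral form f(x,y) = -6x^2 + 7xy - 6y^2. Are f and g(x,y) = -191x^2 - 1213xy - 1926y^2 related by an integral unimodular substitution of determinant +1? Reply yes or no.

D₁ = -95, D₂ = -95
f is negative-definite; reduce −f:
−f: translate: b→5 (≡-7 mod 12), so (6,-7,6)→(6,5,5)
−f: flip: (6,5,5)→(5,-5,6)
−f: translate: b→5 (≡-5 mod 10), so (5,-5,6)→(5,5,6)
−f: reduced (well bottom): (5,5,6) with a≤c, −a<b≤a
flip sign back: reduced form of f is (-5,-5,-6)
g is negative-definite; reduce −g:
−g: translate: b→67 (≡1213 mod 382), so (191,1213,1926)→(191,67,6)
−g: flip: (191,67,6)→(6,-67,191)
−g: translate: b→5 (≡-67 mod 12), so (6,-67,191)→(6,5,5)
−g: flip: (6,5,5)→(5,-5,6)
−g: translate: b→5 (≡-5 mod 10), so (5,-5,6)→(5,5,6)
−g: reduced (well bottom): (5,5,6) with a≤c, −a<b≤a
flip sign back: reduced form of g is (-5,-5,-6)
reduced forms (-5, -5, -6) vs (-5, -5, -6) ⇒ equivalent

yes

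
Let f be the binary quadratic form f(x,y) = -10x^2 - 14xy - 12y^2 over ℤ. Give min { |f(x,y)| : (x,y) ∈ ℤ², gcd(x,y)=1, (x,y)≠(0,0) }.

translate: b→-6 (≡14 mod 20), so (10,14,12)→(10,-6,8)
flip: (10,-6,8)→(8,6,10)
reduced (well bottom): (8,6,10) with a≤c, −a<b≤a
well minimum |f| = |-8| = 8 (negative-definite)

8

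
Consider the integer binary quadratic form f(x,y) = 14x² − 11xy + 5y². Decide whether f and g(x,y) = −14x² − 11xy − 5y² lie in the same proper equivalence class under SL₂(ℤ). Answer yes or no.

D₁ = -159, D₂ = -159
f: flip: (14,-11,5)→(5,11,14)
f: translate: b→1 (≡11 mod 10), so (5,11,14)→(5,1,8)
f: reduced (well bottom): (5,1,8) with a≤c, −a<b≤a
g is negative-definite; reduce −g:
−g: flip: (14,11,5)→(5,-11,14)
−g: translate: b→-1 (≡-11 mod 10), so (5,-11,14)→(5,-1,8)
−g: reduced (well bottom): (5,-1,8) with a≤c, −a<b≤a
flip sign back: reduced form of g is (-5,1,-8)
reduced forms (5, 1, 8) vs (-5, 1, -8) ⇒ inequivalent

no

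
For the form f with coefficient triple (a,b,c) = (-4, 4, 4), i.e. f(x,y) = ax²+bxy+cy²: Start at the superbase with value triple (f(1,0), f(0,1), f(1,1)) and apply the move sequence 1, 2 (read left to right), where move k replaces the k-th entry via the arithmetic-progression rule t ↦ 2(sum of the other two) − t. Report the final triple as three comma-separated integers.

start (-4,4,4) = (f(1,0),f(0,1),f(1,1))
replace slot 1: 2·(4+4) − (-4) = 20 → (20,4,4)
replace slot 2: 2·(20+4) − 4 = 44 → (20,44,4)

20,44,4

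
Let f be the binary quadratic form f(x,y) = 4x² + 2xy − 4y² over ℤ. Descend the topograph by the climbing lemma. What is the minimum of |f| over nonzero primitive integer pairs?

river: ρ → (-4,6,2)
river: ρ → (2,6,-4)
river: ρ → (-4,2,4)
river: ρ → (4,6,-2)
river: ρ → (-2,6,4)
river: ρ → (4,2,-4)
closes: descent 0, river 6
min |a| on river = 2

2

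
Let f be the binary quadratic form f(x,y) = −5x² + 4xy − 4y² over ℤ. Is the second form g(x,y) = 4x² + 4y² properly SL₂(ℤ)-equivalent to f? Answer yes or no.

D₁ = -64, D₂ = -64
f is negative-definite; reduce −f:
−f: flip: (5,-4,4)→(4,4,5)
−f: reduced (well bottom): (4,4,5) with a≤c, −a<b≤a
flip sign back: reduced form of f is (-4,-4,-5)
g: reduced (well bottom): (4,0,4) with a≤c, −a<b≤a
reduced forms (-4, -4, -5) vs (4, 0, 4) ⇒ inequivalent

no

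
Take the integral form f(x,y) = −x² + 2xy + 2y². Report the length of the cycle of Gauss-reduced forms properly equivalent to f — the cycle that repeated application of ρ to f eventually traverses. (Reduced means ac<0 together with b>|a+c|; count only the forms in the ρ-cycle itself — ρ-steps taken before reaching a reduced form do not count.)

D = 12, ⌊√D⌋ = 3
river: ρ → (2,2,-1)
river: ρ → (-1,2,2)
ρ-cycle length = 2 (tail of 0 descent steps not counted)

2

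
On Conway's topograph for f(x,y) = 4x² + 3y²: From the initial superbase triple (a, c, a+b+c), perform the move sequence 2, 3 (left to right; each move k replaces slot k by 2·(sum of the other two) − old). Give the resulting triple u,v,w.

start (4,3,7) = (f(1,0),f(0,1),f(1,1))
replace slot 2: 2·(4+7) − 3 = 19 → (4,19,7)
replace slot 3: 2·(4+19) − 7 = 39 → (4,19,39)

4,19,39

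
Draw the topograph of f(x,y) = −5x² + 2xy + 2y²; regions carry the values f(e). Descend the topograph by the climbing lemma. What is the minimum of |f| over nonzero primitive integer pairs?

descent: ρ → (2,6,-1)  [lands on river]
river: ρ → (-1,6,2)
closes: descent 1, river 2
min |a| on river = 1

1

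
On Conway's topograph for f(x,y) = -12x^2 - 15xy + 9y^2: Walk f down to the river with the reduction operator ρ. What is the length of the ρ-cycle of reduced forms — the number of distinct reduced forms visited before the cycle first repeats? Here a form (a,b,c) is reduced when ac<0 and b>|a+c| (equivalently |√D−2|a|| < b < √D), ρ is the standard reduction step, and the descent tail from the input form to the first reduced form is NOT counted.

D = 657, ⌊√D⌋ = 25
descent: ρ → (9,15,-12)  [lands on river]
river: ρ → (-12,9,12)
river: ρ → (12,15,-9)
river: ρ → (-9,21,6)
river: ρ → (6,15,-18)
river: ρ → (-18,21,3)
river: ρ → (3,21,-18)
river: ρ → (-18,15,6)
river: ρ → (6,21,-9)
river: ρ → (-9,15,12)
river: ρ → (12,9,-12)
river: ρ → (-12,15,9)
river: ρ → (9,21,-6)
river: ρ → (-6,15,18)
river: ρ → (18,21,-3)
river: ρ → (-3,21,18)
river: ρ → (18,15,-6)
river: ρ → (-6,21,9)
ρ-cycle length = 18 (tail of 1 descent step not counted)

18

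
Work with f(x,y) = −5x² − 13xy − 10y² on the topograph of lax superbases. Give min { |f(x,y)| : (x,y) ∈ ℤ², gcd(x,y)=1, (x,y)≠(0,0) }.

translate: b→3 (≡13 mod 10), so (5,13,10)→(5,3,2)
flip: (5,3,2)→(2,-3,5)
translate: b→1 (≡-3 mod 4), so (2,-3,5)→(2,1,4)
reduced (well bottom): (2,1,4) with a≤c, −a<b≤a
well minimum |f| = |-2| = 2 (negative-definite)

2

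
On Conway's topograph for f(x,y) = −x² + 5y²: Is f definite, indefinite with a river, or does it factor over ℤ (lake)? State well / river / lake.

D = b²−4ac = 0² − 4·(-1)·5 = 20
D > 0 non-square ⇒ indefinite ⇒ periodic river

river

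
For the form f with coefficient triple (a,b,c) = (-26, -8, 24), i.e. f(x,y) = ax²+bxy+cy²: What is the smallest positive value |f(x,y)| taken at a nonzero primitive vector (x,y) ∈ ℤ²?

descent: ρ → (24,8,-26)  [lands on river]
river: ρ → (-26,44,6)
river: ρ → (6,40,-40)
river: ρ → (-40,40,6)
river: ρ → (6,44,-26)
river: ρ → (-26,8,24)
river: ρ → (24,40,-10)
river: ρ → (-10,40,24)
closes: descent 1, river 8
min |a| on river = 6

6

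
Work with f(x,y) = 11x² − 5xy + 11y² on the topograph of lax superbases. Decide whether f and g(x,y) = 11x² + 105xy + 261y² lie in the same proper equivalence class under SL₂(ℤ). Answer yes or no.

D₁ = -459, D₂ = -459
f: flip: (11,-5,11)→(11,5,11)
f: reduced (well bottom): (11,5,11) with a≤c, −a<b≤a
g: translate: b→-5 (≡105 mod 22), so (11,105,261)→(11,-5,11)
g: flip: (11,-5,11)→(11,5,11)
g: reduced (well bottom): (11,5,11) with a≤c, −a<b≤a
reduced forms (11, 5, 11) vs (11, 5, 11) ⇒ equivalent

yes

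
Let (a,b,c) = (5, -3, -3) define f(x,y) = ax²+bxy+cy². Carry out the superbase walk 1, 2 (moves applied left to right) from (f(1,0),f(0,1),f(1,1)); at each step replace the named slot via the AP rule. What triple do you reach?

start (5,-3,-1) = (f(1,0),f(0,1),f(1,1))
replace slot 1: 2·((-3)+(-1)) − 5 = -13 → (-13,-3,-1)
replace slot 2: 2·((-13)+(-1)) − (-3) = -25 → (-13,-25,-1)

-13,-25,-1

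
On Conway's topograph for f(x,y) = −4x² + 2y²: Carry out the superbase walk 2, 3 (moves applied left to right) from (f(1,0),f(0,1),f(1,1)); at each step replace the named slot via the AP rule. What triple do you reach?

start (-4,2,-2) = (f(1,0),f(0,1),f(1,1))
replace slot 2: 2·((-4)+(-2)) − 2 = -14 → (-4,-14,-2)
replace slot 3: 2·((-4)+(-14)) − (-2) = -34 → (-4,-14,-34)

-4,-14,-34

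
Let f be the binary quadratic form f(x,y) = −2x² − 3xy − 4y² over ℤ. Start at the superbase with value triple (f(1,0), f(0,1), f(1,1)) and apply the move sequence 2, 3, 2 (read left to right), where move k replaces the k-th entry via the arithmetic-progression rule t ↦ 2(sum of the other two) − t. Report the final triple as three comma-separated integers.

start (-2,-4,-9) = (f(1,0),f(0,1),f(1,1))
replace slot 2: 2·((-2)+(-9)) − (-4) = -18 → (-2,-18,-9)
replace slot 3: 2·((-2)+(-18)) − (-9) = -31 → (-2,-18,-31)
replace slot 2: 2·((-2)+(-31)) − (-18) = -48 → (-2,-48,-31)

-2,-48,-31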